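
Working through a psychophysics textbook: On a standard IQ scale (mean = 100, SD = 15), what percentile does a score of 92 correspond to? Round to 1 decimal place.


z = (IQ - mean) / SD
z = (92 - 100) / 15 = -0.5333
Percentile = Phi(-0.5333) * 100
Phi(-0.5333) = 0.296913
= 29.7


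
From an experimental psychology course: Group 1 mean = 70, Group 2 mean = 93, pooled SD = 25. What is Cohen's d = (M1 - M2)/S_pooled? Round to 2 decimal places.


Cohen's d = (M1 - M2) / S_pooled
= (70 - 93) / 25
= -23 / 25
= -0.92


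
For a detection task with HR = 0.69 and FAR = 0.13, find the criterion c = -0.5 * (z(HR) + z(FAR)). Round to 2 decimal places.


c = -0.5 * (z(HR) + z(FAR))
z(0.69) = 0.4959
z(0.13) = -1.1264
c = -0.5 * (0.4959 + -1.1264)
= -0.5 * -0.6305
= 0.32


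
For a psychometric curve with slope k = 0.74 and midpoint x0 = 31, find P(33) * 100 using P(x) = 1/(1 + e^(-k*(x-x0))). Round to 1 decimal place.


P(x) = 1/(1 + e^(-0.74*(33 - 31)))
Exponent = -0.74 * 2 = -1.48
e^(-1.48) = 0.227638
P = 1/(1 + 0.227638) = 0.814572
Percentage = 81.5


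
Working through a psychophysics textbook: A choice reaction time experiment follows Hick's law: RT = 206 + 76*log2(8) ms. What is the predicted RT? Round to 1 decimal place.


RT = 206 + 76 * log2(8)
log2(8) = 3.0
RT = 206 + 76 * 3.0
= 206 + 228.0
= 434.0 ms


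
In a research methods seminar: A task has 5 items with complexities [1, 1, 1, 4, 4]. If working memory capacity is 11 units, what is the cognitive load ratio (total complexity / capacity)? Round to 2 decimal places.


Total complexity = 1 + 1 + 1 + 4 + 4 = 11
Load = total / capacity = 11 / 11
= 1.00


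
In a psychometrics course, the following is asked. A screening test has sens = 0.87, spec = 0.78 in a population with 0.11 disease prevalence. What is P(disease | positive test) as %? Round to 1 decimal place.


PPV = (sens * prev) / (sens * prev + (1-spec) * (1-prev))
Numerator = 0.87 * 0.11 = 0.0957
P(positive and no disease) = (1 - spec) * (1 - prev) = (1 - 0.78) * (1 - 0.11) = 0.1958
Denominator = 0.0957 + 0.1958 = 0.2915
PPV = 0.0957 / 0.2915 = 0.328302
As percentage = 32.8


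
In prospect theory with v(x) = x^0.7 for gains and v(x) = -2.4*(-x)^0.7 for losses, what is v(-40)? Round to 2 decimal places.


Since x = -40 < 0, use v(x) = -lambda*(-x)^alpha
(-x) = 40
40^0.7 = 13.2264
v(-40) = -2.4 * 13.2264
= -31.74


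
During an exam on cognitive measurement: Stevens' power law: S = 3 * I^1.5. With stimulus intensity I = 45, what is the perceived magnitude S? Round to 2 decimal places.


S = 3 * 45^1.5
45^1.5 = 301.8692
S = 3 * 301.8692
= 905.61


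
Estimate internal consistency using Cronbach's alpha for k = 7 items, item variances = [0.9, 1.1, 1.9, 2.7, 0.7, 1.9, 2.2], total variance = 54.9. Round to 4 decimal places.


alpha = (k/(k-1)) * (1 - sum(s_i^2)/s_total^2)
sum(item variances) = 11.4
k/(k-1) = 7/6 = 1.166667
1 - 11.4/54.9 = 1 - 0.20765 = 0.79235
alpha = 1.166667 * 0.79235
= 0.9244


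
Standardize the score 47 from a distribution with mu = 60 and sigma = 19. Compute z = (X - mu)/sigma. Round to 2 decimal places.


z = (X - mu) / sigma
= (47 - 60) / 19
= -13 / 19
= -0.68


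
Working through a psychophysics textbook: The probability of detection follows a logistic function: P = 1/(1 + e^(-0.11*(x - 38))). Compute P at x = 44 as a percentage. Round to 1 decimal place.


P(x) = 1/(1 + e^(-0.11*(44 - 38)))
Exponent = -0.11 * 6 = -0.66
e^(-0.66) = 0.516851
P = 1/(1 + 0.516851) = 0.659261
Percentage = 65.9


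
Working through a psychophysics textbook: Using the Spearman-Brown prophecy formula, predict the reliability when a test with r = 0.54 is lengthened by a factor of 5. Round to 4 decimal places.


r_new = n*r / (1 + (n-1)*r)
Numerator = 5 * 0.54 = 2.7
Denominator = 1 + 4 * 0.54 = 3.16
r_new = 2.7 / 3.16
= 0.8544


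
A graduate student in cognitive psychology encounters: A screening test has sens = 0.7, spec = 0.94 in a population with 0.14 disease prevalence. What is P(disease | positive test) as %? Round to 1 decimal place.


PPV = (sens * prev) / (sens * prev + (1-spec) * (1-prev))
Numerator = 0.7 * 0.14 = 0.098
P(positive and no disease) = (1 - spec) * (1 - prev) = (1 - 0.94) * (1 - 0.14) = 0.0516
Denominator = 0.098 + 0.0516 = 0.1496
PPV = 0.098 / 0.1496 = 0.65508
As percentage = 65.5


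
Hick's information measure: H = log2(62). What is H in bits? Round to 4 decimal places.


H = log2(n)
H = log2(62)
= 5.9542


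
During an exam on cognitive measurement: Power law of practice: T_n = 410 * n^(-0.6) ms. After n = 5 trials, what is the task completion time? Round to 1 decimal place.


T_n = 410 * 5^(-0.6)
5^(-0.6) = 0.380731
T_n = 410 * 0.380731
= 156.1 ms


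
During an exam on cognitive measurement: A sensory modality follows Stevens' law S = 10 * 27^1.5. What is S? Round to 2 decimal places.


S = 10 * 27^1.5
27^1.5 = 140.2961
S = 10 * 140.2961
= 1402.96


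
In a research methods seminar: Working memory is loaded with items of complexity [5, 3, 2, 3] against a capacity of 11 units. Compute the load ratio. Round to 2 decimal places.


Total complexity = 5 + 3 + 2 + 3 = 13
Load = total / capacity = 13 / 11
= 1.18


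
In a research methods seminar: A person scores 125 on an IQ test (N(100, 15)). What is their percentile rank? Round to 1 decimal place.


z = (IQ - mean) / SD
z = (125 - 100) / 15 = 1.6667
Percentile = Phi(1.6667) * 100
Phi(1.6667) = 0.952213
= 95.2


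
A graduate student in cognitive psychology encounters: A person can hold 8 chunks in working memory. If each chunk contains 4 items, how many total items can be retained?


Total items = chunks * items_per_chunk
= 8 * 4
= 32


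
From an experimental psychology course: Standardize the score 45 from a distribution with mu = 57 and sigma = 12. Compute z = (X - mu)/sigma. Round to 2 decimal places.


z = (X - mu) / sigma
= (45 - 57) / 12
= -12 / 12
= -1.00


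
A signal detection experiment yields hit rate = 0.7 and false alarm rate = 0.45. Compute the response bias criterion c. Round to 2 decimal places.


c = -0.5 * (z(HR) + z(FAR))
z(0.7) = 0.5244
z(0.45) = -0.1257
c = -0.5 * (0.5244 + -0.1257)
= -0.5 * 0.3987
= -0.20


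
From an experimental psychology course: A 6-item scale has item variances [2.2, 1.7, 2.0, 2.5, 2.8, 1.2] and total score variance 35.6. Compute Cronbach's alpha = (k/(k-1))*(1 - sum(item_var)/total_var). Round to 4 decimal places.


alpha = (k/(k-1)) * (1 - sum(s_i^2)/s_total^2)
sum(item variances) = 12.4
k/(k-1) = 6/5 = 1.2
1 - 12.4/35.6 = 1 - 0.348315 = 0.651685
alpha = 1.2 * 0.651685
= 0.7820


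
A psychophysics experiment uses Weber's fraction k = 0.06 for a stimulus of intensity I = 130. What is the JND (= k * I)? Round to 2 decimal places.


JND = k * I
JND = 0.06 * 130
= 7.80


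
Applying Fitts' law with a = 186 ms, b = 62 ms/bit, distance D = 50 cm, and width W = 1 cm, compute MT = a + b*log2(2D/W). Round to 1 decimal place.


MT = 186 + 62 * log2(2*50/1)
2D/W = 100.0
log2(100.0) = 6.6439
MT = 186 + 62 * 6.6439
= 597.9 ms


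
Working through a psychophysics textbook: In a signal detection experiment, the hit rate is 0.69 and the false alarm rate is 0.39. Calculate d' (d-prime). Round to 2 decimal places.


d' = z(HR) - z(FAR)
z(0.69) = 0.4959
z(0.39) = -0.2793
d' = 0.4959 - -0.2793
= 0.78


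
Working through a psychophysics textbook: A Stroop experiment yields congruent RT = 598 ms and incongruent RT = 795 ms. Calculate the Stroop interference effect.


Stroop effect = RT(incongruent) - RT(congruent)
= 795 - 598
= 197 ms


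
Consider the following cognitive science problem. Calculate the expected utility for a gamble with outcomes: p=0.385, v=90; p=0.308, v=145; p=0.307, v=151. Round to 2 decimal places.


EU = sum(p_i * v_i)
0.385 * 90 = 34.65
0.308 * 145 = 44.66
0.307 * 151 = 46.357
EU = 34.65 + 44.66 + 46.357
= 125.67


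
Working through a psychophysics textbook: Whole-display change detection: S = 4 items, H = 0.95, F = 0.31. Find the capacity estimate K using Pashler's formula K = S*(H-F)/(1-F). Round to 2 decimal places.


K = S * (H - F) / (1 - F)
H - F = 0.64
1 - F = 0.69
K = 4 * 0.64 / 0.69
= 3.71


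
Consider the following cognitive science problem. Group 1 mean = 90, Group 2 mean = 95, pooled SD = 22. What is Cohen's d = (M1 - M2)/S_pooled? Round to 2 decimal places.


Cohen's d = (M1 - M2) / S_pooled
= (90 - 95) / 22
= -5 / 22
= -0.23


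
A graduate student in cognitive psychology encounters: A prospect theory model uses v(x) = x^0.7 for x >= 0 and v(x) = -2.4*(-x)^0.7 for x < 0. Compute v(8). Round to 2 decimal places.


Since x = 8 >= 0, use v(x) = x^0.7
8^0.7 = 4.2871
v(8) = 4.29


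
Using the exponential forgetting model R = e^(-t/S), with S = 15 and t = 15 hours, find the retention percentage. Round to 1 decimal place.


R = e^(-t/S)
-t/S = -15/15 = -1.0
R = e^(-1.0) = 0.367879
Percentage = 0.367879 * 100
= 36.8


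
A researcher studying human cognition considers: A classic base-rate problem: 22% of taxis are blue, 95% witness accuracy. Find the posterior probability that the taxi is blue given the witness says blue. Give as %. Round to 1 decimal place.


P(blue | says blue) = P(says blue | blue)*P(blue) / [P(says blue | blue)*P(blue) + P(says blue | not blue)*P(not blue)]
Numerator = 0.95 * 0.22 = 0.209
False identification = 0.05 * 0.78 = 0.039
P = 0.209 / (0.209 + 0.039)
= 0.209 / 0.248
As percentage = 84.3


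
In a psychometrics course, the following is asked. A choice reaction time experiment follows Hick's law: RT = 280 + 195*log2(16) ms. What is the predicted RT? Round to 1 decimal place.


RT = 280 + 195 * log2(16)
log2(16) = 4.0
RT = 280 + 195 * 4.0
= 280 + 780.0
= 1060.0 ms


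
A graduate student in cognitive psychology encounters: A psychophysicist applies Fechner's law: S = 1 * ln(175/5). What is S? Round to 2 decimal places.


S = 1 * ln(175/5)
I/I0 = 35.0
ln(35.0) = 3.5553
S = 1 * 3.5553
= 3.56


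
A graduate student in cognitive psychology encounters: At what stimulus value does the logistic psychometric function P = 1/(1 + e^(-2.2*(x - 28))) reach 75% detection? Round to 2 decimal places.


At P = 0.75: 0.75 = 1/(1 + e^(-k*(x-x0)))
Solving: e^(-k*(x-x0)) = 1/3
x = x0 + ln(3)/k
ln(3) = 1.0986
x = 28 + 1.0986/2.2
= 28 + 0.4994
= 28.50


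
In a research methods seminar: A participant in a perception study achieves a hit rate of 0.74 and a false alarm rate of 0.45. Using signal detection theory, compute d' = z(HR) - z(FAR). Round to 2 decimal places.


d' = z(HR) - z(FAR)
z(0.74) = 0.6433
z(0.45) = -0.1257
d' = 0.6433 - -0.1257
= 0.77


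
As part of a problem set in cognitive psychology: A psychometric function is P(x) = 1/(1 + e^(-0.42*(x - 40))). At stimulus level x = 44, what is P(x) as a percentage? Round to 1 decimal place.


P(x) = 1/(1 + e^(-0.42*(44 - 40)))
Exponent = -0.42 * 4 = -1.68
e^(-1.68) = 0.186374
P = 1/(1 + 0.186374) = 0.842905
Percentage = 84.3


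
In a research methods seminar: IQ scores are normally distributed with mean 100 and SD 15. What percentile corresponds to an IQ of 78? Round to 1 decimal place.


z = (IQ - mean) / SD
z = (78 - 100) / 15 = -1.4667
Percentile = Phi(-1.4667) * 100
Phi(-1.4667) = 0.071229
= 7.1


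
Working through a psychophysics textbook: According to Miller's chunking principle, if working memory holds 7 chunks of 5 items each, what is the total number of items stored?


Total items = chunks * items_per_chunk
= 7 * 5
= 35


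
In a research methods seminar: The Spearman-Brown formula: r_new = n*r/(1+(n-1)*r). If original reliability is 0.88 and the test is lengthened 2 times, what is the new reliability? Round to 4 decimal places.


r_new = n*r / (1 + (n-1)*r)
Numerator = 2 * 0.88 = 1.76
Denominator = 1 + 1 * 0.88 = 1.88
r_new = 1.76 / 1.88
= 0.9362


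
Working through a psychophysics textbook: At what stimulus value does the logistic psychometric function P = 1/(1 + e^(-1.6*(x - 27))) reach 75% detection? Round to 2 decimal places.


At P = 0.75: 0.75 = 1/(1 + e^(-k*(x-x0)))
Solving: e^(-k*(x-x0)) = 1/3
x = x0 + ln(3)/k
ln(3) = 1.0986
x = 27 + 1.0986/1.6
= 27 + 0.6866
= 27.69


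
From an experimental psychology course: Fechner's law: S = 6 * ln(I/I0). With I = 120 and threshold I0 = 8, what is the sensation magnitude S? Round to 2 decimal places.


S = 6 * ln(120/8)
I/I0 = 15.0
ln(15.0) = 2.7081
S = 6 * 2.7081
= 16.25


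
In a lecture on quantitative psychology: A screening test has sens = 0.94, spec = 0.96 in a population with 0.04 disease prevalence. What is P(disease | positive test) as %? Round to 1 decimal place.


PPV = (sens * prev) / (sens * prev + (1-spec) * (1-prev))
Numerator = 0.94 * 0.04 = 0.0376
P(positive and no disease) = (1 - spec) * (1 - prev) = (1 - 0.96) * (1 - 0.04) = 0.0384
Denominator = 0.0376 + 0.0384 = 0.076
PPV = 0.0376 / 0.076 = 0.494737
As percentage = 49.5


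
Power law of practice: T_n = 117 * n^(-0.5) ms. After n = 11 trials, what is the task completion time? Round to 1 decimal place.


T_n = 117 * 11^(-0.5)
11^(-0.5) = 0.301511
T_n = 117 * 0.301511
= 35.3 ms


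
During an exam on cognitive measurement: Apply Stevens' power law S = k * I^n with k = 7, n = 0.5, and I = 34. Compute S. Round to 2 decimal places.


S = 7 * 34^0.5
34^0.5 = 5.831
S = 7 * 5.831
= 40.82


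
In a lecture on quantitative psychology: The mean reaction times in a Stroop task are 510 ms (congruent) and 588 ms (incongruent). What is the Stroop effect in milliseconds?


Stroop effect = RT(incongruent) - RT(congruent)
= 588 - 510
= 78 ms


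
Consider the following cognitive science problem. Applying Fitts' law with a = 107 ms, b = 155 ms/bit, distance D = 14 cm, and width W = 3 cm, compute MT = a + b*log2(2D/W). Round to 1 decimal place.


MT = 107 + 155 * log2(2*14/3)
2D/W = 9.333333
log2(9.333333) = 3.2224
MT = 107 + 155 * 3.2224
= 606.5 ms


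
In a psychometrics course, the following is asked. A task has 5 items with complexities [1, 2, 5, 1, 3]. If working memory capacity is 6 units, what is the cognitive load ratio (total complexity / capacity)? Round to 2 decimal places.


Total complexity = 1 + 2 + 5 + 1 + 3 = 12
Load = total / capacity = 12 / 6
= 2.00


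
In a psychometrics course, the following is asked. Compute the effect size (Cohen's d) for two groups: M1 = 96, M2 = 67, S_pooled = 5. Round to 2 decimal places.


Cohen's d = (M1 - M2) / S_pooled
= (96 - 67) / 5
= 29 / 5
= 5.80


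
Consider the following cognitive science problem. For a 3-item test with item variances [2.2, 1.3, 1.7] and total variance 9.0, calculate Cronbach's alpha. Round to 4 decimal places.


alpha = (k/(k-1)) * (1 - sum(s_i^2)/s_total^2)
sum(item variances) = 5.2
k/(k-1) = 3/2 = 1.5
1 - 5.2/9.0 = 1 - 0.577778 = 0.422222
alpha = 1.5 * 0.422222
= 0.6333


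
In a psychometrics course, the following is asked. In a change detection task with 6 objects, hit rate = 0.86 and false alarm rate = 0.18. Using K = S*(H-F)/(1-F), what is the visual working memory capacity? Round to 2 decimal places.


K = S * (H - F) / (1 - F)
H - F = 0.68
1 - F = 0.82
K = 6 * 0.68 / 0.82
= 4.98


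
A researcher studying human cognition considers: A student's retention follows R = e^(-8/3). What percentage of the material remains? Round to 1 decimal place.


R = e^(-t/S)
-t/S = -8/3 = -2.666667
R = e^(-2.666667) = 0.069483
Percentage = 0.069483 * 100
= 6.9


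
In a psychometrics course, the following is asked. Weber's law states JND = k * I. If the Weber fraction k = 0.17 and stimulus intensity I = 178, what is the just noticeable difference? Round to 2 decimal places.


JND = k * I
JND = 0.17 * 178
= 30.26


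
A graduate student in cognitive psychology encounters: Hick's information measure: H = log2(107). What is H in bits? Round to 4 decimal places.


H = log2(n)
H = log2(107)
= 6.7415


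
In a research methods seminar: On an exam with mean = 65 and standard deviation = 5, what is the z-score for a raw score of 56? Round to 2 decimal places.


z = (X - mu) / sigma
= (56 - 65) / 5
= -9 / 5
= -1.80


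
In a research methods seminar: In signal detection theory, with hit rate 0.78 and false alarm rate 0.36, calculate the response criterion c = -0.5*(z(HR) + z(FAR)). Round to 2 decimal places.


c = -0.5 * (z(HR) + z(FAR))
z(0.78) = 0.7722
z(0.36) = -0.3585
c = -0.5 * (0.7722 + -0.3585)
= -0.5 * 0.4137
= -0.21


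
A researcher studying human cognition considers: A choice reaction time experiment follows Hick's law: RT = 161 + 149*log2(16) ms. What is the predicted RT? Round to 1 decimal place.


RT = 161 + 149 * log2(16)
log2(16) = 4.0
RT = 161 + 149 * 4.0
= 161 + 596.0
= 757.0 ms


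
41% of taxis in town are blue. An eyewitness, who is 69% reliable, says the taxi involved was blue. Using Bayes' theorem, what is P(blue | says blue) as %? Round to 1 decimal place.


P(blue | says blue) = P(says blue | blue)*P(blue) / [P(says blue | blue)*P(blue) + P(says blue | not blue)*P(not blue)]
Numerator = 0.69 * 0.41 = 0.2829
False identification = 0.31 * 0.59 = 0.1829
P = 0.2829 / (0.2829 + 0.1829)
= 0.2829 / 0.4658
As percentage = 60.7


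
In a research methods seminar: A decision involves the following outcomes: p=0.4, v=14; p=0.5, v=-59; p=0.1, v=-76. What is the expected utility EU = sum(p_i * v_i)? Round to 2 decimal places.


EU = sum(p_i * v_i)
0.4 * 14 = 5.6
0.5 * -59 = -29.5
0.1 * -76 = -7.6
EU = 5.6 + -29.5 + -7.6
= -31.50


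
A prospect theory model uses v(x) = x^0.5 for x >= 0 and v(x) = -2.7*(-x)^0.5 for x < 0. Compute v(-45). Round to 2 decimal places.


Since x = -45 < 0, use v(x) = -lambda*(-x)^alpha
(-x) = 45
45^0.5 = 6.7082
v(-45) = -2.7 * 6.7082
= -18.11


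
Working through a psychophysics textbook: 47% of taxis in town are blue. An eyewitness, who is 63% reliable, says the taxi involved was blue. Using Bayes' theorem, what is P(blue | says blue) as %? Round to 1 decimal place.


P(blue | says blue) = P(says blue | blue)*P(blue) / [P(says blue | blue)*P(blue) + P(says blue | not blue)*P(not blue)]
Numerator = 0.63 * 0.47 = 0.2961
False identification = 0.37 * 0.53 = 0.1961
P = 0.2961 / (0.2961 + 0.1961)
= 0.2961 / 0.4922
As percentage = 60.2


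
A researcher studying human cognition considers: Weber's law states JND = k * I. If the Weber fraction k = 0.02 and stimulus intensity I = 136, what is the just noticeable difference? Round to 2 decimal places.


JND = k * I
JND = 0.02 * 136
= 2.72


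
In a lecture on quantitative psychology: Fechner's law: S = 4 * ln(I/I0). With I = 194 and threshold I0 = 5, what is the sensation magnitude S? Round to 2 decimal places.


S = 4 * ln(194/5)
I/I0 = 38.8
ln(38.8) = 3.6584
S = 4 * 3.6584
= 14.63


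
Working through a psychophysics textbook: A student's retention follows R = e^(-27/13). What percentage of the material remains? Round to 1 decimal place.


R = e^(-t/S)
-t/S = -27/13 = -2.076923
R = e^(-2.076923) = 0.125315
Percentage = 0.125315 * 100
= 12.5


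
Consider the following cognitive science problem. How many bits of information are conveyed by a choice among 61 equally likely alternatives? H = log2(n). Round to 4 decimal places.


H = log2(n)
H = log2(61)
= 5.9307


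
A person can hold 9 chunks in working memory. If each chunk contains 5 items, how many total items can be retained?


Total items = chunks * items_per_chunk
= 9 * 5
= 45


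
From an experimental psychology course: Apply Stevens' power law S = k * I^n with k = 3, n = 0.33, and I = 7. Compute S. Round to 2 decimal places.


S = 3 * 7^0.33
7^0.33 = 1.9006
S = 3 * 1.9006
= 5.70


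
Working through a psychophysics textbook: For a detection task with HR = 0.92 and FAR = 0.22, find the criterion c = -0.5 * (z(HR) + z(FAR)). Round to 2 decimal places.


c = -0.5 * (z(HR) + z(FAR))
z(0.92) = 1.4051
z(0.22) = -0.7722
c = -0.5 * (1.4051 + -0.7722)
= -0.5 * 0.6329
= -0.32


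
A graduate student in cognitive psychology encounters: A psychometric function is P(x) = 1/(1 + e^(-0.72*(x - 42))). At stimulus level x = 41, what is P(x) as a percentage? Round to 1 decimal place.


P(x) = 1/(1 + e^(-0.72*(41 - 42)))
Exponent = -0.72 * -1 = 0.72
e^(0.72) = 2.054433
P = 1/(1 + 2.054433) = 0.327393
Percentage = 32.7


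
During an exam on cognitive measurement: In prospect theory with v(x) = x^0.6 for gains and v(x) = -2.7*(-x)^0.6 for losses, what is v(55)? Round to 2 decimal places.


Since x = 55 >= 0, use v(x) = x^0.6
55^0.6 = 11.0718
v(55) = 11.07


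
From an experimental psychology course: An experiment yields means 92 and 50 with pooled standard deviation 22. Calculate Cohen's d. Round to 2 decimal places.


Cohen's d = (M1 - M2) / S_pooled
= (92 - 50) / 22
= 42 / 22
= 1.91


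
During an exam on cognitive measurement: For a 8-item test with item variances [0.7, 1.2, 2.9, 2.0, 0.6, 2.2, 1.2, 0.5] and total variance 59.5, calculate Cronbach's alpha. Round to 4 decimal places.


alpha = (k/(k-1)) * (1 - sum(s_i^2)/s_total^2)
sum(item variances) = 11.3
k/(k-1) = 8/7 = 1.142857
1 - 11.3/59.5 = 1 - 0.189916 = 0.810084
alpha = 1.142857 * 0.810084
= 0.9258


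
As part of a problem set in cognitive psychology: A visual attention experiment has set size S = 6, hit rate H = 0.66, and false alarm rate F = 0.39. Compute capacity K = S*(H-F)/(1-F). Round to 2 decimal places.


K = S * (H - F) / (1 - F)
H - F = 0.27
1 - F = 0.61
K = 6 * 0.27 / 0.61
= 2.66


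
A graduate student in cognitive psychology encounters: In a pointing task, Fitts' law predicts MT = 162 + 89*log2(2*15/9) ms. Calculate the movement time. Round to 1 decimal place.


MT = 162 + 89 * log2(2*15/9)
2D/W = 3.333333
log2(3.333333) = 1.737
MT = 162 + 89 * 1.737
= 316.6 ms


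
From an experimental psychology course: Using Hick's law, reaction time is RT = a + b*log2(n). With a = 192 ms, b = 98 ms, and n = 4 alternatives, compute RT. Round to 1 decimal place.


RT = 192 + 98 * log2(4)
log2(4) = 2.0
RT = 192 + 98 * 2.0
= 192 + 196.0
= 388.0 ms


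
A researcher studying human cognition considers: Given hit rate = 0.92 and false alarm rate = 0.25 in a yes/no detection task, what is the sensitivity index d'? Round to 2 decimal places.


d' = z(HR) - z(FAR)
z(0.92) = 1.4051
z(0.25) = -0.6745
d' = 1.4051 - -0.6745
= 2.08


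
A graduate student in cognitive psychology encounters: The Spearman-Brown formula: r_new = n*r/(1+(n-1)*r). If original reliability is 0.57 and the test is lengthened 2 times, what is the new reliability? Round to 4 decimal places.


r_new = n*r / (1 + (n-1)*r)
Numerator = 2 * 0.57 = 1.14
Denominator = 1 + 1 * 0.57 = 1.57
r_new = 1.14 / 1.57
= 0.7261


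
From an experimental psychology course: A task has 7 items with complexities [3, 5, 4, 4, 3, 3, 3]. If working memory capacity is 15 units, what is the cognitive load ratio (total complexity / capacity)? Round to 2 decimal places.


Total complexity = 3 + 5 + 4 + 4 + 3 + 3 + 3 = 25
Load = total / capacity = 25 / 15
= 1.67


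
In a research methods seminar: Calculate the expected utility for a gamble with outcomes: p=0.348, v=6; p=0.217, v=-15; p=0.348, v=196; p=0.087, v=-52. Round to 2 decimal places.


EU = sum(p_i * v_i)
0.348 * 6 = 2.088
0.217 * -15 = -3.255
0.348 * 196 = 68.208
0.087 * -52 = -4.524
EU = 2.088 + -3.255 + 68.208 + -4.524
= 62.52


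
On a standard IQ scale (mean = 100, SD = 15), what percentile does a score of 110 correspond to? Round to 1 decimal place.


z = (IQ - mean) / SD
z = (110 - 100) / 15 = 0.6667
Percentile = Phi(0.6667) * 100
Phi(0.6667) = 0.747518
= 74.8


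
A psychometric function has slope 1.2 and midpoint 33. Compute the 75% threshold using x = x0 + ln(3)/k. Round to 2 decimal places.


At P = 0.75: 0.75 = 1/(1 + e^(-k*(x-x0)))
Solving: e^(-k*(x-x0)) = 1/3
x = x0 + ln(3)/k
ln(3) = 1.0986
x = 33 + 1.0986/1.2
= 33 + 0.9155
= 33.92


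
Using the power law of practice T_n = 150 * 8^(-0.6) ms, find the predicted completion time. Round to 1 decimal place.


T_n = 150 * 8^(-0.6)
8^(-0.6) = 0.287175
T_n = 150 * 0.287175
= 43.1 ms


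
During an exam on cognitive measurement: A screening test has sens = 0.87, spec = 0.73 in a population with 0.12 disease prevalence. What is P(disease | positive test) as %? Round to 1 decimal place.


PPV = (sens * prev) / (sens * prev + (1-spec) * (1-prev))
Numerator = 0.87 * 0.12 = 0.1044
P(positive and no disease) = (1 - spec) * (1 - prev) = (1 - 0.73) * (1 - 0.12) = 0.2376
Denominator = 0.1044 + 0.2376 = 0.342
PPV = 0.1044 / 0.342 = 0.305263
As percentage = 30.5


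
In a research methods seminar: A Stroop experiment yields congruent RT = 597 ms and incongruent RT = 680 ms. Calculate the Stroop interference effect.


Stroop effect = RT(incongruent) - RT(congruent)
= 680 - 597
= 83 ms


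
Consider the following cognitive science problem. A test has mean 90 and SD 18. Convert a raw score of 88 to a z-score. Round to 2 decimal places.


z = (X - mu) / sigma
= (88 - 90) / 18
= -2 / 18
= -0.11


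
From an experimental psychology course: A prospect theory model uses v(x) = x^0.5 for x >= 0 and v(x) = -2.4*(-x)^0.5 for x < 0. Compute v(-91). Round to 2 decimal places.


Since x = -91 < 0, use v(x) = -lambda*(-x)^alpha
(-x) = 91
91^0.5 = 9.5394
v(-91) = -2.4 * 9.5394
= -22.89


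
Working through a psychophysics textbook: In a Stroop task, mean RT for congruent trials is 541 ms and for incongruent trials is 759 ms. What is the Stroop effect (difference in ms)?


Stroop effect = RT(incongruent) - RT(congruent)
= 759 - 541
= 218 ms


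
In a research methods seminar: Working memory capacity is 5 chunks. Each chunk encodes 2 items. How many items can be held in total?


Total items = chunks * items_per_chunk
= 5 * 2
= 10


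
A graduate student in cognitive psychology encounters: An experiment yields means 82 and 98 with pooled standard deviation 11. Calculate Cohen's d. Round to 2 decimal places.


Cohen's d = (M1 - M2) / S_pooled
= (82 - 98) / 11
= -16 / 11
= -1.45


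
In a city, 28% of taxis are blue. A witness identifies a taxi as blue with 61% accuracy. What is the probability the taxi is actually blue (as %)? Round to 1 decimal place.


P(blue | says blue) = P(says blue | blue)*P(blue) / [P(says blue | blue)*P(blue) + P(says blue | not blue)*P(not blue)]
Numerator = 0.61 * 0.28 = 0.1708
False identification = 0.39 * 0.72 = 0.2808
P = 0.1708 / (0.1708 + 0.2808)
= 0.1708 / 0.4516
As percentage = 37.8


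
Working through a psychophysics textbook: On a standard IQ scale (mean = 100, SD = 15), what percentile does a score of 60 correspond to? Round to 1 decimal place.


z = (IQ - mean) / SD
z = (60 - 100) / 15 = -2.6667
Percentile = Phi(-2.6667) * 100
Phi(-2.6667) = 0.00383
= 0.4


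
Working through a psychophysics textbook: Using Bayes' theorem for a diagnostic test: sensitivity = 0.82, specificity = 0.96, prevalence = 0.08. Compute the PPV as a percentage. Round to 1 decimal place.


PPV = (sens * prev) / (sens * prev + (1-spec) * (1-prev))
Numerator = 0.82 * 0.08 = 0.0656
P(positive and no disease) = (1 - spec) * (1 - prev) = (1 - 0.96) * (1 - 0.08) = 0.0368
Denominator = 0.0656 + 0.0368 = 0.1024
PPV = 0.0656 / 0.1024 = 0.640625
As percentage = 64.1


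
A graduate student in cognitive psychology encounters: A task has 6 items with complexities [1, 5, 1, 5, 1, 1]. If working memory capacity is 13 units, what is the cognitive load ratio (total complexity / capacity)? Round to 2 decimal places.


Total complexity = 1 + 5 + 1 + 5 + 1 + 1 = 14
Load = total / capacity = 14 / 13
= 1.08


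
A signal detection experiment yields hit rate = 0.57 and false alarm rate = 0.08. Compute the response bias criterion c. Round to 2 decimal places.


c = -0.5 * (z(HR) + z(FAR))
z(0.57) = 0.1764
z(0.08) = -1.4051
c = -0.5 * (0.1764 + -1.4051)
= -0.5 * -1.2287
= 0.61


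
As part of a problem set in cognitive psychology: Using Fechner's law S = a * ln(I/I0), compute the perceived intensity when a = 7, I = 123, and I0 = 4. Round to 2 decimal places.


S = 7 * ln(123/4)
I/I0 = 30.75
ln(30.75) = 3.4259
S = 7 * 3.4259
= 23.98


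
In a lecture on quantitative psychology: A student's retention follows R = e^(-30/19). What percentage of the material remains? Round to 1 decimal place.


R = e^(-t/S)
-t/S = -30/19 = -1.578947
R = e^(-1.578947) = 0.206192
Percentage = 0.206192 * 100
= 20.6


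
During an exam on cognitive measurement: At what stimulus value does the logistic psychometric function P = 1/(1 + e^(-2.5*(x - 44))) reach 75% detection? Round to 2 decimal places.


At P = 0.75: 0.75 = 1/(1 + e^(-k*(x-x0)))
Solving: e^(-k*(x-x0)) = 1/3
x = x0 + ln(3)/k
ln(3) = 1.0986
x = 44 + 1.0986/2.5
= 44 + 0.4394
= 44.44


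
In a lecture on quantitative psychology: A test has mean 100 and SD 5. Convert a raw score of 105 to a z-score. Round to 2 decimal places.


z = (X - mu) / sigma
= (105 - 100) / 5
= 5 / 5
= 1.00


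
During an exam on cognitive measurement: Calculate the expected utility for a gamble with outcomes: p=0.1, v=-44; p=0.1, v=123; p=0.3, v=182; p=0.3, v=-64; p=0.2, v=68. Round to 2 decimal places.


EU = sum(p_i * v_i)
0.1 * -44 = -4.4
0.1 * 123 = 12.3
0.3 * 182 = 54.6
0.3 * -64 = -19.2
0.2 * 68 = 13.6
EU = -4.4 + 12.3 + 54.6 + -19.2 + 13.6
= 56.90


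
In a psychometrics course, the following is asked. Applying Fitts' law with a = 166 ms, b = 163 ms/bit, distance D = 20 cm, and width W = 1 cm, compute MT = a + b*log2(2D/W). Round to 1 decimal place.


MT = 166 + 163 * log2(2*20/1)
2D/W = 40.0
log2(40.0) = 5.3219
MT = 166 + 163 * 5.3219
= 1033.5 ms


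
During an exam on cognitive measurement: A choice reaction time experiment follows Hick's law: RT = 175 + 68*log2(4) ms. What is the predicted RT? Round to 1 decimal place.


RT = 175 + 68 * log2(4)
log2(4) = 2.0
RT = 175 + 68 * 2.0
= 175 + 136.0
= 311.0 ms


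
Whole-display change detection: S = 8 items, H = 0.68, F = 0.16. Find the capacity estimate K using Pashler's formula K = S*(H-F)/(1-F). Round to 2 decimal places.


K = S * (H - F) / (1 - F)
H - F = 0.52
1 - F = 0.84
K = 8 * 0.52 / 0.84
= 4.95


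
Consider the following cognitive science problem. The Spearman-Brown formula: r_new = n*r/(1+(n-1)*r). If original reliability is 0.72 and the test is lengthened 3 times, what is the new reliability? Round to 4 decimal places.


r_new = n*r / (1 + (n-1)*r)
Numerator = 3 * 0.72 = 2.16
Denominator = 1 + 2 * 0.72 = 2.44
r_new = 2.16 / 2.44
= 0.8852


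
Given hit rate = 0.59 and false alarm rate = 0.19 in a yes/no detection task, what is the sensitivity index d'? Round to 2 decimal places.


d' = z(HR) - z(FAR)
z(0.59) = 0.2275
z(0.19) = -0.8779
d' = 0.2275 - -0.8779
= 1.11


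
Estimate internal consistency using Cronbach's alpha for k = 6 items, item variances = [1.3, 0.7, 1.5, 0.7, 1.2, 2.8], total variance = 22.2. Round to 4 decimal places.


alpha = (k/(k-1)) * (1 - sum(s_i^2)/s_total^2)
sum(item variances) = 8.2
k/(k-1) = 6/5 = 1.2
1 - 8.2/22.2 = 1 - 0.369369 = 0.630631
alpha = 1.2 * 0.630631
= 0.7568


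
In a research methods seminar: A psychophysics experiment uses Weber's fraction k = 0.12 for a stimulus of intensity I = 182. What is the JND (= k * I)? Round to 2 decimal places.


JND = k * I
JND = 0.12 * 182
= 21.84


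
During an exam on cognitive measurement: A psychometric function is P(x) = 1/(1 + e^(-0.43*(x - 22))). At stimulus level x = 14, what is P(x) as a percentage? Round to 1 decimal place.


P(x) = 1/(1 + e^(-0.43*(14 - 22)))
Exponent = -0.43 * -8 = 3.44
e^(3.44) = 31.186958
P = 1/(1 + 31.186958) = 0.031068
Percentage = 3.1


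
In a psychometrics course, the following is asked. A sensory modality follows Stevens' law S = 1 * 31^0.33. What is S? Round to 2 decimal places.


S = 1 * 31^0.33
31^0.33 = 3.1056
S = 1 * 3.1056
= 3.11


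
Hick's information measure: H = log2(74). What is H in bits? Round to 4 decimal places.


H = log2(n)
H = log2(74)
= 6.2095


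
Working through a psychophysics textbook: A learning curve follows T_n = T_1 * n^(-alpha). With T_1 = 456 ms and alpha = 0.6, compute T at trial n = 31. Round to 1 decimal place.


T_n = 456 * 31^(-0.6)
31^(-0.6) = 0.127404
T_n = 456 * 0.127404
= 58.1 ms


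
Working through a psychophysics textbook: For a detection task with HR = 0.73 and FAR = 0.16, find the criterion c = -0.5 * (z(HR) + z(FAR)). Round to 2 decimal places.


c = -0.5 * (z(HR) + z(FAR))
z(0.73) = 0.6128
z(0.16) = -0.9945
c = -0.5 * (0.6128 + -0.9945)
= -0.5 * -0.3817
= 0.19


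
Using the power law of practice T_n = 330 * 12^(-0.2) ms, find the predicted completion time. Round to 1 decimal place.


T_n = 330 * 12^(-0.2)
12^(-0.2) = 0.608364
T_n = 330 * 0.608364
= 200.8 ms


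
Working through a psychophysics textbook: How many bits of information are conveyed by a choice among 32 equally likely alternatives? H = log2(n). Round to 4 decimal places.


H = log2(n)
H = log2(32)
= 5.0000


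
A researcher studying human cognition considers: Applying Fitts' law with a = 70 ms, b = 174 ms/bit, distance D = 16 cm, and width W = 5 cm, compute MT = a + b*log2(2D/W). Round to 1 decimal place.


MT = 70 + 174 * log2(2*16/5)
2D/W = 6.4
log2(6.4) = 2.6781
MT = 70 + 174 * 2.6781
= 536.0 ms


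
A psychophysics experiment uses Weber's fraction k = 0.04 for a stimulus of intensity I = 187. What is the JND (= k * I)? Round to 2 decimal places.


JND = k * I
JND = 0.04 * 187
= 7.48


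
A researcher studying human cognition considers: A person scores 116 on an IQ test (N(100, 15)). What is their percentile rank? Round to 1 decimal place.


z = (IQ - mean) / SD
z = (116 - 100) / 15 = 1.0667
Percentile = Phi(1.0667) * 100
Phi(1.0667) = 0.856946
= 85.7


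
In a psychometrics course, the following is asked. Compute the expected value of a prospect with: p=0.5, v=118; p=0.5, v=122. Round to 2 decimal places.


EU = sum(p_i * v_i)
0.5 * 118 = 59.0
0.5 * 122 = 61.0
EU = 59.0 + 61.0
= 120.00


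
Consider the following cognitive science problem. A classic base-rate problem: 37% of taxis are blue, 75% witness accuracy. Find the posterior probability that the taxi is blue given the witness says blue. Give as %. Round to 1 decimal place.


P(blue | says blue) = P(says blue | blue)*P(blue) / [P(says blue | blue)*P(blue) + P(says blue | not blue)*P(not blue)]
Numerator = 0.75 * 0.37 = 0.2775
False identification = 0.25 * 0.63 = 0.1575
P = 0.2775 / (0.2775 + 0.1575)
= 0.2775 / 0.435
As percentage = 63.8


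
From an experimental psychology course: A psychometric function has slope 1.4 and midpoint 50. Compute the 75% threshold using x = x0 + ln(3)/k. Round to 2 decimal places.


At P = 0.75: 0.75 = 1/(1 + e^(-k*(x-x0)))
Solving: e^(-k*(x-x0)) = 1/3
x = x0 + ln(3)/k
ln(3) = 1.0986
x = 50 + 1.0986/1.4
= 50 + 0.7847
= 50.78


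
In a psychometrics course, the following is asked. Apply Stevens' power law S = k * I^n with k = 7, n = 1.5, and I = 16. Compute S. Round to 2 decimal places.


S = 7 * 16^1.5
16^1.5 = 64.0
S = 7 * 64.0
= 448.00


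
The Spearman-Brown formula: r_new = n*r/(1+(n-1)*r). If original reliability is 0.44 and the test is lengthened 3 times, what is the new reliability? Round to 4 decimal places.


r_new = n*r / (1 + (n-1)*r)
Numerator = 3 * 0.44 = 1.32
Denominator = 1 + 2 * 0.44 = 1.88
r_new = 1.32 / 1.88
= 0.7021


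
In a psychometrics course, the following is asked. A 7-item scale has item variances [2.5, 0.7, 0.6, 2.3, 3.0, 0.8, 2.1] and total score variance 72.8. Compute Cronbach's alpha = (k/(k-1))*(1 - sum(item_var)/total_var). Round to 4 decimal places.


alpha = (k/(k-1)) * (1 - sum(s_i^2)/s_total^2)
sum(item variances) = 12.0
k/(k-1) = 7/6 = 1.166667
1 - 12.0/72.8 = 1 - 0.164835 = 0.835165
alpha = 1.166667 * 0.835165
= 0.9744


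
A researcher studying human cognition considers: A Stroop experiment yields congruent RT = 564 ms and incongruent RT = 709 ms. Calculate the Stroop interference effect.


Stroop effect = RT(incongruent) - RT(congruent)
= 709 - 564
= 145 ms


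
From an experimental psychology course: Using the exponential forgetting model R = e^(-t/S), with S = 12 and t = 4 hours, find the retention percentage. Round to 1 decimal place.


R = e^(-t/S)
-t/S = -4/12 = -0.333333
R = e^(-0.333333) = 0.716532
Percentage = 0.716532 * 100
= 71.7


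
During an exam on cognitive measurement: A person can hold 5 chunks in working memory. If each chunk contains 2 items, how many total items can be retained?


Total items = chunks * items_per_chunk
= 5 * 2
= 10


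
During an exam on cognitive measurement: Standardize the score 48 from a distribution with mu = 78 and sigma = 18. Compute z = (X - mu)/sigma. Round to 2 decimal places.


z = (X - mu) / sigma
= (48 - 78) / 18
= -30 / 18
= -1.67


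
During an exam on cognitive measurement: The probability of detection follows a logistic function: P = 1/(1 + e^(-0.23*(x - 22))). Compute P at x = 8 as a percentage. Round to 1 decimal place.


P(x) = 1/(1 + e^(-0.23*(8 - 22)))
Exponent = -0.23 * -14 = 3.22
e^(3.22) = 25.02812
P = 1/(1 + 25.02812) = 0.03842
Percentage = 3.8


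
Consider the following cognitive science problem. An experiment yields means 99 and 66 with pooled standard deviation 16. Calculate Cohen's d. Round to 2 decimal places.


Cohen's d = (M1 - M2) / S_pooled
= (99 - 66) / 16
= 33 / 16
= 2.06


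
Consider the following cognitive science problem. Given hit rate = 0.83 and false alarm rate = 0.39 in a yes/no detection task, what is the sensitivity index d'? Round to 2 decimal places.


d' = z(HR) - z(FAR)
z(0.83) = 0.9542
z(0.39) = -0.2793
d' = 0.9542 - -0.2793
= 1.23


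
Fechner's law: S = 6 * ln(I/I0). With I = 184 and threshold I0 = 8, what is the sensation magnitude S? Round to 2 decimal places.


S = 6 * ln(184/8)
I/I0 = 23.0
ln(23.0) = 3.1355
S = 6 * 3.1355
= 18.81


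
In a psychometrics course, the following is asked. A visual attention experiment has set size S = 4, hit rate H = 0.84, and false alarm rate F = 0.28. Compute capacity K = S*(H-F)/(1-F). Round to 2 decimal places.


K = S * (H - F) / (1 - F)
H - F = 0.56
1 - F = 0.72
K = 4 * 0.56 / 0.72
= 3.11


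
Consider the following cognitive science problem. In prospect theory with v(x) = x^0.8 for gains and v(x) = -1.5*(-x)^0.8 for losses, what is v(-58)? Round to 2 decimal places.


Since x = -58 < 0, use v(x) = -lambda*(-x)^alpha
(-x) = 58
58^0.8 = 25.7479
v(-58) = -1.5 * 25.7479
= -38.62


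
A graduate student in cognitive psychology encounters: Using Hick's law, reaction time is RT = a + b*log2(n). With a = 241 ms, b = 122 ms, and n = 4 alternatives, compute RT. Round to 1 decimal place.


RT = 241 + 122 * log2(4)
log2(4) = 2.0
RT = 241 + 122 * 2.0
= 241 + 244.0
= 485.0 ms


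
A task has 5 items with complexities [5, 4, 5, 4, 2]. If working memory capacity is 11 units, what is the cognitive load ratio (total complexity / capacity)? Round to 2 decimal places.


Total complexity = 5 + 4 + 5 + 4 + 2 = 20
Load = total / capacity = 20 / 11
= 1.82


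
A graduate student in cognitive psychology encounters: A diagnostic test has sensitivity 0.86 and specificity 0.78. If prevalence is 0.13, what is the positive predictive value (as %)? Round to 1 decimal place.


PPV = (sens * prev) / (sens * prev + (1-spec) * (1-prev))
Numerator = 0.86 * 0.13 = 0.1118
P(positive and no disease) = (1 - spec) * (1 - prev) = (1 - 0.78) * (1 - 0.13) = 0.1914
Denominator = 0.1118 + 0.1914 = 0.3032
PPV = 0.1118 / 0.3032 = 0.368734
As percentage = 36.9


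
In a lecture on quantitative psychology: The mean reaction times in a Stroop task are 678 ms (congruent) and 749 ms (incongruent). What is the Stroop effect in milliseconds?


Stroop effect = RT(incongruent) - RT(congruent)
= 749 - 678
= 71 ms
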